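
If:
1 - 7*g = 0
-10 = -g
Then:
No Solution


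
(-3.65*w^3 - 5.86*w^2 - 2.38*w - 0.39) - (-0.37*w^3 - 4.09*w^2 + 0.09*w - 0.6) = -3.28*w^3 - 1.77*w^2 - 2.47*w + 0.21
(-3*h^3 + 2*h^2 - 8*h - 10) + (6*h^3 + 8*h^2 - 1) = 3*h^3 + 10*h^2 - 8*h - 11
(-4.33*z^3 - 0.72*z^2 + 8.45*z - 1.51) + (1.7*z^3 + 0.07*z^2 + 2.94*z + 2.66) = -2.63*z^3 - 0.65*z^2 + 11.39*z + 1.15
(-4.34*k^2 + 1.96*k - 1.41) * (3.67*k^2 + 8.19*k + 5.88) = -15.9278*k^4 - 28.3514*k^3 - 14.6415*k^2 - 0.0230999999999995*k - 8.2908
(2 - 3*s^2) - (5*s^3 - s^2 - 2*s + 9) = -5*s^3 - 2*s^2 + 2*s - 7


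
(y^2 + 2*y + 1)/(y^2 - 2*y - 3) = (y + 1)/(y - 3)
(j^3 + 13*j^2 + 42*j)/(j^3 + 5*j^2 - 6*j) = (j + 7)/(j - 1)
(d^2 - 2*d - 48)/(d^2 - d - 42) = (d - 8)/(d - 7)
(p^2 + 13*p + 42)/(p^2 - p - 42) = (p + 7)/(p - 7)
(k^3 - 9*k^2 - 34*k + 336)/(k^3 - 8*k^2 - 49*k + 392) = (k + 6)/(k + 7)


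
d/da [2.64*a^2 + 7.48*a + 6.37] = 5.28*a + 7.48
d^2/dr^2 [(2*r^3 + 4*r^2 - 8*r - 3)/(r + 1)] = 2*(2*r^3 + 6*r^2 + 6*r + 9)/(r^3 + 3*r^2 + 3*r + 1)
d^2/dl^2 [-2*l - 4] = 0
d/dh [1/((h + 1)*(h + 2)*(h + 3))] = (-(h + 1)*(h + 2) - (h + 1)*(h + 3) - (h + 2)*(h + 3))/((h + 1)^2*(h + 2)^2*(h + 3)^2)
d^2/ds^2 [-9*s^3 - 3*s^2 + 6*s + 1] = -54*s - 6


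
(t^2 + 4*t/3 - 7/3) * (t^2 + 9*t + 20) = t^4 + 31*t^3/3 + 89*t^2/3 + 17*t/3 - 140/3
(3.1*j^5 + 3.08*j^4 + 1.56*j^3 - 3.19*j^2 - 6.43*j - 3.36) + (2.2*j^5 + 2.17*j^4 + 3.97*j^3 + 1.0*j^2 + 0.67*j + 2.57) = 5.3*j^5 + 5.25*j^4 + 5.53*j^3 - 2.19*j^2 - 5.76*j - 0.79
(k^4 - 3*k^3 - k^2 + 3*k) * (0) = 0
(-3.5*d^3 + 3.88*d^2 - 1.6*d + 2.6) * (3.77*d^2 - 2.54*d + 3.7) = -13.195*d^5 + 23.5176*d^4 - 28.8372*d^3 + 28.222*d^2 - 12.524*d + 9.62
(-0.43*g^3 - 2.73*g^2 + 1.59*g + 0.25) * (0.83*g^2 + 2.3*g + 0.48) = -0.3569*g^5 - 3.2549*g^4 - 5.1657*g^3 + 2.5541*g^2 + 1.3382*g + 0.12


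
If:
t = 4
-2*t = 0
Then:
No Solution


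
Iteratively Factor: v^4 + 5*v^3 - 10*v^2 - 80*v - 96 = (v + 3)*(v^3 + 2*v^2 - 16*v - 32) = (v - 4)*(v + 3)*(v^2 + 6*v + 8) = (v - 4)*(v + 2)*(v + 3)*(v + 4)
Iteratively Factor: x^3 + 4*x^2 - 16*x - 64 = (x + 4)*(x^2 - 16) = (x - 4)*(x + 4)*(x + 4)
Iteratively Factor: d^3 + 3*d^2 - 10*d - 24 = (d + 2)*(d^2 + d - 12) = (d + 2)*(d + 4)*(d - 3)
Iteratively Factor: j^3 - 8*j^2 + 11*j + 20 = (j - 5)*(j^2 - 3*j - 4) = (j - 5)*(j + 1)*(j - 4)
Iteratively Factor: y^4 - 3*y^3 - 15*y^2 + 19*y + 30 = (y - 5)*(y^3 + 2*y^2 - 5*y - 6) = (y - 5)*(y + 1)*(y^2 + y - 6) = (y - 5)*(y - 2)*(y + 1)*(y + 3)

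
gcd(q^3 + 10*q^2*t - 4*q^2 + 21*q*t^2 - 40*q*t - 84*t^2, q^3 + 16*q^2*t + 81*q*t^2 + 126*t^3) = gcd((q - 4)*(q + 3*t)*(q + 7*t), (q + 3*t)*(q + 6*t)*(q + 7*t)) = q^2 + 10*q*t + 21*t^2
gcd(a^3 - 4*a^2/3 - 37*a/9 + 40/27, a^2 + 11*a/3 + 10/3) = a + 5/3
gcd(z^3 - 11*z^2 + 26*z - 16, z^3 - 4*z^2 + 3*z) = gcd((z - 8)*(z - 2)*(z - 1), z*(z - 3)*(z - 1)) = z - 1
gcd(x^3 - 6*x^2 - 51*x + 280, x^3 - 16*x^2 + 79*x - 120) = x^2 - 13*x + 40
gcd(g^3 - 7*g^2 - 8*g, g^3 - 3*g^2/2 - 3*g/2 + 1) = g + 1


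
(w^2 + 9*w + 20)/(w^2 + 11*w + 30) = (w + 4)/(w + 6)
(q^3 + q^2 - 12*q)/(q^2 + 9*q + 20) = q*(q - 3)/(q + 5)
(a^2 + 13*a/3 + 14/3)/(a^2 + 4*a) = (3*a^2 + 13*a + 14)/(3*a*(a + 4))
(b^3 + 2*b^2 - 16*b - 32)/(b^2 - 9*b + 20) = (b^2 + 6*b + 8)/(b - 5)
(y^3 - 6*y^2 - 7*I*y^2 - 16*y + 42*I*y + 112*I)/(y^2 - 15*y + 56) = (y^2 + y*(2 - 7*I) - 14*I)/(y - 7)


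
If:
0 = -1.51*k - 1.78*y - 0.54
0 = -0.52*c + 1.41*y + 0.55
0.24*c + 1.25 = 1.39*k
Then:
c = -1.31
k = 0.67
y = -0.87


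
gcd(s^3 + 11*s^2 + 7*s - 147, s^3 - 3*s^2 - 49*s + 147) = s^2 + 4*s - 21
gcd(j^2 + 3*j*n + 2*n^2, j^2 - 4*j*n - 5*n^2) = j + n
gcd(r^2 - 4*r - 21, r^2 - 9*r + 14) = r - 7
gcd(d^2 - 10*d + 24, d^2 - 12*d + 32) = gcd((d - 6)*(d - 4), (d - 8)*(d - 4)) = d - 4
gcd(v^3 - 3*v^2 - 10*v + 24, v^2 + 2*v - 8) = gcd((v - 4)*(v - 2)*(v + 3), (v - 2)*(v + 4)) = v - 2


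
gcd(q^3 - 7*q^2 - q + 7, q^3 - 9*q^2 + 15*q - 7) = q^2 - 8*q + 7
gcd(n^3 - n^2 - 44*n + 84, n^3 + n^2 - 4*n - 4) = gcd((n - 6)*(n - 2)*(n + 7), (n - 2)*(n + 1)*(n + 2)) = n - 2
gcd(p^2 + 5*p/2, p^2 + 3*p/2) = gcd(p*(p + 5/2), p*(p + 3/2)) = p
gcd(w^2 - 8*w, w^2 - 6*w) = w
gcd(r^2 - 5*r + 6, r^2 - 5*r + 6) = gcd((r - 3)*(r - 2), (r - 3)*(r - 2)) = r^2 - 5*r + 6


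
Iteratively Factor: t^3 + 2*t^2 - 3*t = (t + 3)*(t^2 - t) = t*(t + 3)*(t - 1)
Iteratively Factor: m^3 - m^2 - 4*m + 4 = (m - 2)*(m^2 + m - 2) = (m - 2)*(m - 1)*(m + 2)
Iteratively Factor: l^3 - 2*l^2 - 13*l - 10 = (l + 2)*(l^2 - 4*l - 5) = (l - 5)*(l + 2)*(l + 1)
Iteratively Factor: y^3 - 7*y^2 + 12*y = (y)*(y^2 - 7*y + 12) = y*(y - 4)*(y - 3)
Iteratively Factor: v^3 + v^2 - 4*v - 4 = (v - 2)*(v^2 + 3*v + 2) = (v - 2)*(v + 2)*(v + 1)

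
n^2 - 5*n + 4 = (n - 4)*(n - 1)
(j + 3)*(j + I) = j^2 + 3*j + I*j + 3*I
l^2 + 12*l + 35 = (l + 5)*(l + 7)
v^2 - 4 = (v - 2)*(v + 2)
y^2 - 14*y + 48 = (y - 8)*(y - 6)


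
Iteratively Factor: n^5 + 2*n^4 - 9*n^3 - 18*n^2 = (n)*(n^4 + 2*n^3 - 9*n^2 - 18*n) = n*(n + 2)*(n^3 - 9*n) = n*(n - 3)*(n + 2)*(n^2 + 3*n) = n*(n - 3)*(n + 2)*(n + 3)*(n)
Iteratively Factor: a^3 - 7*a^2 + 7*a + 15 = (a - 3)*(a^2 - 4*a - 5) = (a - 3)*(a + 1)*(a - 5)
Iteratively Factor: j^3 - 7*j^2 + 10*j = (j)*(j^2 - 7*j + 10) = j*(j - 5)*(j - 2)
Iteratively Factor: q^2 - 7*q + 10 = (q - 5)*(q - 2)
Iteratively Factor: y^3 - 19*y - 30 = (y + 2)*(y^2 - 2*y - 15) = (y - 5)*(y + 2)*(y + 3)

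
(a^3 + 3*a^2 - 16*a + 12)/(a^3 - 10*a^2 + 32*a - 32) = (a^2 + 5*a - 6)/(a^2 - 8*a + 16)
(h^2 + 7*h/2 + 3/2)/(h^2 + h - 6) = (h + 1/2)/(h - 2)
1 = 1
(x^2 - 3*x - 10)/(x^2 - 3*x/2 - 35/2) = 2*(x + 2)/(2*x + 7)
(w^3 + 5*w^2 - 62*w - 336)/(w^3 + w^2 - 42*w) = (w^2 - 2*w - 48)/(w*(w - 6))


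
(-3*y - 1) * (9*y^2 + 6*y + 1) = -27*y^3 - 27*y^2 - 9*y - 1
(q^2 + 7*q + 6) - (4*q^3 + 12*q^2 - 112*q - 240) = -4*q^3 - 11*q^2 + 119*q + 246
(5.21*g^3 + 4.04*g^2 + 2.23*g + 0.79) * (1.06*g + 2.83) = 5.5226*g^4 + 19.0267*g^3 + 13.797*g^2 + 7.1483*g + 2.2357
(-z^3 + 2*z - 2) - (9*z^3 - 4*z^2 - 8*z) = -10*z^3 + 4*z^2 + 10*z - 2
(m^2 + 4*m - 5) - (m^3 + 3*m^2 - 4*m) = -m^3 - 2*m^2 + 8*m - 5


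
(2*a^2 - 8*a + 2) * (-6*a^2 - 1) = -12*a^4 + 48*a^3 - 14*a^2 + 8*a - 2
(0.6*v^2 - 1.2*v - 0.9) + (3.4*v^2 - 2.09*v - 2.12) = 4.0*v^2 - 3.29*v - 3.02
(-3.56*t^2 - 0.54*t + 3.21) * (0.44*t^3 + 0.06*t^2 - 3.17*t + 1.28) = -1.5664*t^5 - 0.4512*t^4 + 12.6652*t^3 - 2.6524*t^2 - 10.8669*t + 4.1088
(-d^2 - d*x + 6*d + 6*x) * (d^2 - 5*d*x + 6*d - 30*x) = -d^4 + 4*d^3*x + 5*d^2*x^2 + 36*d^2 - 144*d*x - 180*x^2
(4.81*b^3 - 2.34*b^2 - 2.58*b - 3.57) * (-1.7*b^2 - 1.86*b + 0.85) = -8.177*b^5 - 4.9686*b^4 + 12.8269*b^3 + 8.8788*b^2 + 4.4472*b - 3.0345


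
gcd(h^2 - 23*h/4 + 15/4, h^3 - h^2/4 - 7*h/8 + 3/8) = h - 3/4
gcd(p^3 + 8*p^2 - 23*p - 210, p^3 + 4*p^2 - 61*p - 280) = p + 7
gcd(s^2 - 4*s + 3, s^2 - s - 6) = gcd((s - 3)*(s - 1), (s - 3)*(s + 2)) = s - 3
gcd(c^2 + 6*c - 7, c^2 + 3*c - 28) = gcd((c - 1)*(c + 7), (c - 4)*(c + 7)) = c + 7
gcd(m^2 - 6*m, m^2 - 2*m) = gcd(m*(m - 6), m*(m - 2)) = m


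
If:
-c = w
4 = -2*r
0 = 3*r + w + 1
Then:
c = -5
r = -2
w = 5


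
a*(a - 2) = a^2 - 2*a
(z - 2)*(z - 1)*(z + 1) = z^3 - 2*z^2 - z + 2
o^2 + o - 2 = (o - 1)*(o + 2)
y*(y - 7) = y^2 - 7*y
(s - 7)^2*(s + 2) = s^3 - 12*s^2 + 21*s + 98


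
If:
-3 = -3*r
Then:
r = 1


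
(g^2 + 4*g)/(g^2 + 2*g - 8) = g/(g - 2)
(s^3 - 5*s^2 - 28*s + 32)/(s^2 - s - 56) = (s^2 + 3*s - 4)/(s + 7)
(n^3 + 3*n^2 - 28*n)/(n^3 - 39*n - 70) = n*(-n^2 - 3*n + 28)/(-n^3 + 39*n + 70)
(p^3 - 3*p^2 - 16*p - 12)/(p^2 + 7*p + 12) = (p^3 - 3*p^2 - 16*p - 12)/(p^2 + 7*p + 12)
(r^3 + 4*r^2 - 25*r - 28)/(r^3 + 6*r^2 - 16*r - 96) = (r^2 + 8*r + 7)/(r^2 + 10*r + 24)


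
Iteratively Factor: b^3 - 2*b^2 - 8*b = (b - 4)*(b^2 + 2*b) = (b - 4)*(b + 2)*(b)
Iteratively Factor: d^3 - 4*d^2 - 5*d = (d - 5)*(d^2 + d) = d*(d - 5)*(d + 1)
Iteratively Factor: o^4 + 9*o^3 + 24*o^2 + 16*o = (o + 4)*(o^3 + 5*o^2 + 4*o) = o*(o + 4)*(o^2 + 5*o + 4) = o*(o + 1)*(o + 4)*(o + 4)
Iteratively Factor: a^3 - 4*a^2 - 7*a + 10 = (a - 5)*(a^2 + a - 2) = (a - 5)*(a - 1)*(a + 2)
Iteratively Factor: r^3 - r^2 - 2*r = (r - 2)*(r^2 + r) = r*(r - 2)*(r + 1)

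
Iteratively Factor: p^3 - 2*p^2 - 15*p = (p)*(p^2 - 2*p - 15) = p*(p + 3)*(p - 5)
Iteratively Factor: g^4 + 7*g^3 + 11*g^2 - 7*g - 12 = (g + 1)*(g^3 + 6*g^2 + 5*g - 12) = (g - 1)*(g + 1)*(g^2 + 7*g + 12) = (g - 1)*(g + 1)*(g + 3)*(g + 4)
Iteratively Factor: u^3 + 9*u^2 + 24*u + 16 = (u + 4)*(u^2 + 5*u + 4) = (u + 4)^2*(u + 1)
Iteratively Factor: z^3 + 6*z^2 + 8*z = (z + 2)*(z^2 + 4*z) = (z + 2)*(z + 4)*(z)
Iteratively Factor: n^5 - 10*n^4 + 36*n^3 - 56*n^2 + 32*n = (n - 2)*(n^4 - 8*n^3 + 20*n^2 - 16*n) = n*(n - 2)*(n^3 - 8*n^2 + 20*n - 16) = n*(n - 2)^2*(n^2 - 6*n + 8) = n*(n - 2)^3*(n - 4)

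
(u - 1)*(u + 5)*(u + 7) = u^3 + 11*u^2 + 23*u - 35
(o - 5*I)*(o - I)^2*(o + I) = o^4 - 6*I*o^3 - 4*o^2 - 6*I*o - 5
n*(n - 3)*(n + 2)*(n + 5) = n^4 + 4*n^3 - 11*n^2 - 30*n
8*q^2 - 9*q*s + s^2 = (-8*q + s)*(-q + s)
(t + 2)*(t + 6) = t^2 + 8*t + 12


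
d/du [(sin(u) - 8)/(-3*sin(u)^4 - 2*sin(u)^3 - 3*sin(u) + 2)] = (9*sin(u)^4 - 92*sin(u)^3 - 48*sin(u)^2 - 22)*cos(u)/(3*sin(u)^4 + 2*sin(u)^3 + 3*sin(u) - 2)^2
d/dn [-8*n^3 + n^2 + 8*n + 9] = -24*n^2 + 2*n + 8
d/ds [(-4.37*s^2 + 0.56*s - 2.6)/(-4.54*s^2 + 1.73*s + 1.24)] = (-5.0177*s^2 - 34.4456*s + 5.1924)/(20.6116*s^4 - 15.7084*s^3 - 8.2663*s^2 + 4.2904*s + 1.5376)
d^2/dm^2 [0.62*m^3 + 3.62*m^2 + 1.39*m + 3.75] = 3.72*m + 7.24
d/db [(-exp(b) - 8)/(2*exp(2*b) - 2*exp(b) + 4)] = ((exp(b) + 8)*(2*exp(b) - 1) - exp(2*b) + exp(b) - 2)*exp(b)/(2*(exp(2*b) - exp(b) + 2)^2)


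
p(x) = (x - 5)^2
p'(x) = 2*x - 10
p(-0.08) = 25.81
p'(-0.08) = -10.16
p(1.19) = 14.52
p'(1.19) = -7.62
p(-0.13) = 26.32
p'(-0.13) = -10.26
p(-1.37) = 40.58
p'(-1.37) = -12.74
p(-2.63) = 58.22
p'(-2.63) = -15.26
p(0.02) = 24.80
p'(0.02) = -9.96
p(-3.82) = 77.79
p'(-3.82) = -17.64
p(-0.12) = 26.21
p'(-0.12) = -10.24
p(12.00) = 49.00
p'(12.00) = 14.00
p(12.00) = 49.00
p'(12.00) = 14.00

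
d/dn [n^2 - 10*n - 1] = 2*n - 10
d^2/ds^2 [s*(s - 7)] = 2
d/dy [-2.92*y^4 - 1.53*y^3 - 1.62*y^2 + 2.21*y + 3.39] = -11.68*y^3 - 4.59*y^2 - 3.24*y + 2.21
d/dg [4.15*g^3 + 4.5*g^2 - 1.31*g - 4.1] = 12.45*g^2 + 9.0*g - 1.31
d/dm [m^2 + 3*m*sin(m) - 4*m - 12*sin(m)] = 3*m*cos(m) + 2*m + 3*sin(m) - 12*cos(m) - 4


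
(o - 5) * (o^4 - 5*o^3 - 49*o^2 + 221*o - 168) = o^5 - 10*o^4 - 24*o^3 + 466*o^2 - 1273*o + 840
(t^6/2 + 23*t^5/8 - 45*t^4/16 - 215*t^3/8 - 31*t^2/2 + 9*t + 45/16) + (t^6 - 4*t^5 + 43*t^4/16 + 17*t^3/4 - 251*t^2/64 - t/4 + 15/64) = 3*t^6/2 - 9*t^5/8 - t^4/8 - 181*t^3/8 - 1243*t^2/64 + 35*t/4 + 195/64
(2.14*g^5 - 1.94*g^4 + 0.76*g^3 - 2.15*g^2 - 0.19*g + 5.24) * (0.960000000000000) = 2.0544*g^5 - 1.8624*g^4 + 0.7296*g^3 - 2.064*g^2 - 0.1824*g + 5.0304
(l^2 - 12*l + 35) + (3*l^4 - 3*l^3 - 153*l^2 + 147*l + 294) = 3*l^4 - 3*l^3 - 152*l^2 + 135*l + 329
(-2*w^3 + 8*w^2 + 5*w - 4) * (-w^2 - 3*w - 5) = 2*w^5 - 2*w^4 - 19*w^3 - 51*w^2 - 13*w + 20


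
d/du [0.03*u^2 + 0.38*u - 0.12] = 0.06*u + 0.38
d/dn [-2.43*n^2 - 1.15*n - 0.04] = -4.86*n - 1.15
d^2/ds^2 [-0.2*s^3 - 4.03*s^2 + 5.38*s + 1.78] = -1.2*s - 8.06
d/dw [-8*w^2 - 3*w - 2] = -16*w - 3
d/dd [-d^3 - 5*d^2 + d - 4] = -3*d^2 - 10*d + 1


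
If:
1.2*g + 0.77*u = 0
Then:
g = -0.641666666666667*u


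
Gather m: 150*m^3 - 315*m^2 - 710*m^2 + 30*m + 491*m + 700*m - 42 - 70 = 150*m^3 - 1025*m^2 + 1221*m - 112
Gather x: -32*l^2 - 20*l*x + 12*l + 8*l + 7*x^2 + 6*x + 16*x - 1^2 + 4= -32*l^2 + 20*l + 7*x^2 + x*(22 - 20*l) + 3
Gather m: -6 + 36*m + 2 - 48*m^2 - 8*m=-48*m^2 + 28*m - 4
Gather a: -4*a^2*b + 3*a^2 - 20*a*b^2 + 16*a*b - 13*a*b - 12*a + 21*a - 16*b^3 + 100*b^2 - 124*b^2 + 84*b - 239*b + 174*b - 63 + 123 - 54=a^2*(3 - 4*b) + a*(-20*b^2 + 3*b + 9) - 16*b^3 - 24*b^2 + 19*b + 6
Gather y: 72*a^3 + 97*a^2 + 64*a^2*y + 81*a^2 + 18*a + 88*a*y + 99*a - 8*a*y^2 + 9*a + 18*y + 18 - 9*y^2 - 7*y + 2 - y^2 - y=72*a^3 + 178*a^2 + 126*a + y^2*(-8*a - 10) + y*(64*a^2 + 88*a + 10) + 20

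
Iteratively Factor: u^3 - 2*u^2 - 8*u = (u)*(u^2 - 2*u - 8) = u*(u + 2)*(u - 4)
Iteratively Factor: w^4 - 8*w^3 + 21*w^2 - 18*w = (w - 3)*(w^3 - 5*w^2 + 6*w) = w*(w - 3)*(w^2 - 5*w + 6) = w*(w - 3)^2*(w - 2)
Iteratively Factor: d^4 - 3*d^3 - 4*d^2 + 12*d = (d + 2)*(d^3 - 5*d^2 + 6*d) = (d - 2)*(d + 2)*(d^2 - 3*d) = d*(d - 2)*(d + 2)*(d - 3)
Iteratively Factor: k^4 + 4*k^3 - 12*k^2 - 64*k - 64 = (k + 2)*(k^3 + 2*k^2 - 16*k - 32) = (k - 4)*(k + 2)*(k^2 + 6*k + 8) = (k - 4)*(k + 2)^2*(k + 4)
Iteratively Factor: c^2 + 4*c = (c + 4)*(c)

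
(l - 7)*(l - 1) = l^2 - 8*l + 7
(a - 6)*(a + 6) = a^2 - 36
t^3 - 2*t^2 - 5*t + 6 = (t - 3)*(t - 1)*(t + 2)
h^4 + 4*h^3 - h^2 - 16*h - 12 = (h - 2)*(h + 1)*(h + 2)*(h + 3)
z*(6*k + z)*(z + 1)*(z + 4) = 6*k*z^3 + 30*k*z^2 + 24*k*z + z^4 + 5*z^3 + 4*z^2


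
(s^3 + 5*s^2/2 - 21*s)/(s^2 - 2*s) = (s^2 + 5*s/2 - 21)/(s - 2)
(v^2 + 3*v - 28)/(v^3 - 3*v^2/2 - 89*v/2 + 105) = 2*(v - 4)/(2*v^2 - 17*v + 30)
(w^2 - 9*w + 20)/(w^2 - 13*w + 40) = (w - 4)/(w - 8)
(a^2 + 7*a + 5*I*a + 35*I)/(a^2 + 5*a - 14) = (a + 5*I)/(a - 2)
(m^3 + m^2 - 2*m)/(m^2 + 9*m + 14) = m*(m - 1)/(m + 7)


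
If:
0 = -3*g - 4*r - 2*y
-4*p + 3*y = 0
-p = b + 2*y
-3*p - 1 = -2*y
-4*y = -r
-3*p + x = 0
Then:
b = 11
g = 24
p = -3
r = -16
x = -9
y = -4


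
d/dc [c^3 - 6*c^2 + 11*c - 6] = 3*c^2 - 12*c + 11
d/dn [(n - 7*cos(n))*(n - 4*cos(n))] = 11*n*sin(n) + 2*n - 28*sin(2*n) - 11*cos(n)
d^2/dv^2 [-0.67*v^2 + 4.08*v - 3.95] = -1.34000000000000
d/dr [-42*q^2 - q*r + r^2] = -q + 2*r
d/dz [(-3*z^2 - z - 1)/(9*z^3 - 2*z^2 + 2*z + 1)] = (27*z^4 + 18*z^3 + 19*z^2 - 10*z + 1)/(81*z^6 - 36*z^5 + 40*z^4 + 10*z^3 + 4*z + 1)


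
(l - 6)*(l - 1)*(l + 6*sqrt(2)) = l^3 - 7*l^2 + 6*sqrt(2)*l^2 - 42*sqrt(2)*l + 6*l + 36*sqrt(2)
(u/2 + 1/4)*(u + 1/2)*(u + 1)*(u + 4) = u^4/2 + 3*u^3 + 37*u^2/8 + 21*u/8 + 1/2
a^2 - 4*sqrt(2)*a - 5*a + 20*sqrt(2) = (a - 5)*(a - 4*sqrt(2))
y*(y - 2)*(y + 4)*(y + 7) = y^4 + 9*y^3 + 6*y^2 - 56*y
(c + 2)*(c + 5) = c^2 + 7*c + 10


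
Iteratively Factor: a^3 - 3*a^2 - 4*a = (a)*(a^2 - 3*a - 4) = a*(a - 4)*(a + 1)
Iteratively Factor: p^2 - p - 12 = (p + 3)*(p - 4)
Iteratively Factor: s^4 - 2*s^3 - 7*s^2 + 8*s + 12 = (s + 2)*(s^3 - 4*s^2 + s + 6) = (s - 2)*(s + 2)*(s^2 - 2*s - 3) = (s - 3)*(s - 2)*(s + 2)*(s + 1)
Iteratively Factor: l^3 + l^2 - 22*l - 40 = (l - 5)*(l^2 + 6*l + 8) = (l - 5)*(l + 4)*(l + 2)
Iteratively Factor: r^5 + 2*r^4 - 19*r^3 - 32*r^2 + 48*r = (r - 1)*(r^4 + 3*r^3 - 16*r^2 - 48*r) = (r - 1)*(r + 4)*(r^3 - r^2 - 12*r) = (r - 4)*(r - 1)*(r + 4)*(r^2 + 3*r) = r*(r - 4)*(r - 1)*(r + 4)*(r + 3)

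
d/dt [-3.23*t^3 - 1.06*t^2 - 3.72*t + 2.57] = -9.69*t^2 - 2.12*t - 3.72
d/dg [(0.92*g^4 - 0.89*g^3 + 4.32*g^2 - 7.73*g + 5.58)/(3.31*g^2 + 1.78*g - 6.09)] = (6.0904*g^5 + 1.9669*g^4 - 25.5796*g^3 + 49.5362*g^2 - 89.5572*g + 37.1433)/(10.9561*g^4 + 11.7836*g^3 - 37.1474*g^2 - 21.6804*g + 37.0881)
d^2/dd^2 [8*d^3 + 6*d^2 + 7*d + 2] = 48*d + 12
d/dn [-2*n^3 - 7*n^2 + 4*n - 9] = -6*n^2 - 14*n + 4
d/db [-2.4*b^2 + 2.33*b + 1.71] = 2.33 - 4.8*b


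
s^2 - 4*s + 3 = (s - 3)*(s - 1)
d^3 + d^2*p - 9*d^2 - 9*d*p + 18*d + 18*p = (d - 6)*(d - 3)*(d + p)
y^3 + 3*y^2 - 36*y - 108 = (y - 6)*(y + 3)*(y + 6)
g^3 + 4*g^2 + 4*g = g*(g + 2)^2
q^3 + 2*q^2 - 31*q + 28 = (q - 4)*(q - 1)*(q + 7)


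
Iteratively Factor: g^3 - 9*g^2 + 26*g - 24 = (g - 3)*(g^2 - 6*g + 8) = (g - 4)*(g - 3)*(g - 2)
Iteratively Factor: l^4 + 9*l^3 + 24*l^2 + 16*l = (l + 4)*(l^3 + 5*l^2 + 4*l) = (l + 4)^2*(l^2 + l) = (l + 1)*(l + 4)^2*(l)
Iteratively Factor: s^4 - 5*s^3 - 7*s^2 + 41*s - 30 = (s - 2)*(s^3 - 3*s^2 - 13*s + 15) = (s - 2)*(s - 1)*(s^2 - 2*s - 15) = (s - 5)*(s - 2)*(s - 1)*(s + 3)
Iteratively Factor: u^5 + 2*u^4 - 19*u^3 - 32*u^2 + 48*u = (u + 4)*(u^4 - 2*u^3 - 11*u^2 + 12*u) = (u - 4)*(u + 4)*(u^3 + 2*u^2 - 3*u) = (u - 4)*(u + 3)*(u + 4)*(u^2 - u) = u*(u - 4)*(u + 3)*(u + 4)*(u - 1)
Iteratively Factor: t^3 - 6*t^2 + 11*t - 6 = (t - 1)*(t^2 - 5*t + 6) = (t - 3)*(t - 1)*(t - 2)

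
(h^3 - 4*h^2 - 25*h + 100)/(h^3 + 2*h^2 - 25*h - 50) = (h - 4)/(h + 2)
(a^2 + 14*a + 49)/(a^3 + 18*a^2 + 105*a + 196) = 1/(a + 4)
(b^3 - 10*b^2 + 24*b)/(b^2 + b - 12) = b*(b^2 - 10*b + 24)/(b^2 + b - 12)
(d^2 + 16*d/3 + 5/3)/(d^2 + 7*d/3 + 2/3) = (d + 5)/(d + 2)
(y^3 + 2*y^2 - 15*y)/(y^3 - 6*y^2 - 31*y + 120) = y/(y - 8)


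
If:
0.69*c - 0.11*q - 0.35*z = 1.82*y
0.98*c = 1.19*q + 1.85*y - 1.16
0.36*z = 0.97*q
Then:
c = 0.159290650088333*z - 4.16328140406231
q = 0.371134020618557*z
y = -0.154348458080819*z - 1.57838690593571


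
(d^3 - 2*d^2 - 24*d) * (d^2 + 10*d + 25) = d^5 + 8*d^4 - 19*d^3 - 290*d^2 - 600*d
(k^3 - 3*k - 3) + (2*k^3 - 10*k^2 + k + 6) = 3*k^3 - 10*k^2 - 2*k + 3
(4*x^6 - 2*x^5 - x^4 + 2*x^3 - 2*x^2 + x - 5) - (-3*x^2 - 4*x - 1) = 4*x^6 - 2*x^5 - x^4 + 2*x^3 + x^2 + 5*x - 4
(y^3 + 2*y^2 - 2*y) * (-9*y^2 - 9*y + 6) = -9*y^5 - 27*y^4 + 6*y^3 + 30*y^2 - 12*y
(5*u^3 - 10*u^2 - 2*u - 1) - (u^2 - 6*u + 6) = 5*u^3 - 11*u^2 + 4*u - 7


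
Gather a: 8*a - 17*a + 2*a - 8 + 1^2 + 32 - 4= 21 - 7*a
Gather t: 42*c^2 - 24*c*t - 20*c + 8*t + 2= 42*c^2 - 20*c + t*(8 - 24*c) + 2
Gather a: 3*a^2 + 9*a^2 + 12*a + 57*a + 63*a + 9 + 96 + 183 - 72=12*a^2 + 132*a + 216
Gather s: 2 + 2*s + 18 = 2*s + 20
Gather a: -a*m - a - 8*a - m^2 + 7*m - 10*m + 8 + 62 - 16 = a*(-m - 9) - m^2 - 3*m + 54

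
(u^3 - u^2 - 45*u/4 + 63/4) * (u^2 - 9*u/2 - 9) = u^5 - 11*u^4/2 - 63*u^3/4 + 603*u^2/8 + 243*u/8 - 567/4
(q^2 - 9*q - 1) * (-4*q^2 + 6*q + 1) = -4*q^4 + 42*q^3 - 49*q^2 - 15*q - 1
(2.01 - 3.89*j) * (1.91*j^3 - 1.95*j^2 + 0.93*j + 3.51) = -7.4299*j^4 + 11.4246*j^3 - 7.5372*j^2 - 11.7846*j + 7.0551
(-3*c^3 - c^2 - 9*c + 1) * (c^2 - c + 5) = -3*c^5 + 2*c^4 - 23*c^3 + 5*c^2 - 46*c + 5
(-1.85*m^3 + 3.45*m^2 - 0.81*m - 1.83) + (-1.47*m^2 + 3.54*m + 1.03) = -1.85*m^3 + 1.98*m^2 + 2.73*m - 0.8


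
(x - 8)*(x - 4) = x^2 - 12*x + 32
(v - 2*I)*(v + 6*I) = v^2 + 4*I*v + 12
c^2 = c^2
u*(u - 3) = u^2 - 3*u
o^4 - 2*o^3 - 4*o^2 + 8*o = o*(o - 2)^2*(o + 2)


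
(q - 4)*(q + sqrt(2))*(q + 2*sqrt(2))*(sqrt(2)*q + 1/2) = sqrt(2)*q^4 - 4*sqrt(2)*q^3 + 13*q^3/2 - 26*q^2 + 11*sqrt(2)*q^2/2 - 22*sqrt(2)*q + 2*q - 8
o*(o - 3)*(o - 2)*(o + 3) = o^4 - 2*o^3 - 9*o^2 + 18*o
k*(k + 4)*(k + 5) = k^3 + 9*k^2 + 20*k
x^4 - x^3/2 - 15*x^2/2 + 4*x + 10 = (x - 2)^2*(x + 1)*(x + 5/2)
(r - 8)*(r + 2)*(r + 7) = r^3 + r^2 - 58*r - 112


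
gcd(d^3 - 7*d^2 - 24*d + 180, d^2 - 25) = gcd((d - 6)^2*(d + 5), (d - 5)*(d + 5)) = d + 5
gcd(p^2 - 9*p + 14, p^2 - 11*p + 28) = p - 7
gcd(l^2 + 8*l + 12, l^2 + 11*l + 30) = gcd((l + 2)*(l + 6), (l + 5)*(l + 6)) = l + 6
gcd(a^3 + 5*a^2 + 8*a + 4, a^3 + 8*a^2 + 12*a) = a + 2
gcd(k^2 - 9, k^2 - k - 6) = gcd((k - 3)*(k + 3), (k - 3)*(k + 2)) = k - 3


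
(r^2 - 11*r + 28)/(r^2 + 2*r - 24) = (r - 7)/(r + 6)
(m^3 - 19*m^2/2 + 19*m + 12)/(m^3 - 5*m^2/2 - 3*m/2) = (m^2 - 10*m + 24)/(m*(m - 3))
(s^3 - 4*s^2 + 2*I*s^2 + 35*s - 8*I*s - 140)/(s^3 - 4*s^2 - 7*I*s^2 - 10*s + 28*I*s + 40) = (s + 7*I)/(s - 2*I)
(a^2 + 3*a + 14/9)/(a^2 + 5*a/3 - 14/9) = (3*a + 2)/(3*a - 2)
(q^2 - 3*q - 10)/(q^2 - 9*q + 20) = (q + 2)/(q - 4)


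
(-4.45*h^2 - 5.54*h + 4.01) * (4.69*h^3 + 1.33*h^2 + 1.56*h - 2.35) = -20.8705*h^5 - 31.9011*h^4 + 4.4967*h^3 + 7.1484*h^2 + 19.2746*h - 9.4235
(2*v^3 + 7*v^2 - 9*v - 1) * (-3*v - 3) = -6*v^4 - 27*v^3 + 6*v^2 + 30*v + 3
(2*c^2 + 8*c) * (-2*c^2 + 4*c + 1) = -4*c^4 - 8*c^3 + 34*c^2 + 8*c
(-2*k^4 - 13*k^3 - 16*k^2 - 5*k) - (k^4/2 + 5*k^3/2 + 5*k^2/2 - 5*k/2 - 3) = -5*k^4/2 - 31*k^3/2 - 37*k^2/2 - 5*k/2 + 3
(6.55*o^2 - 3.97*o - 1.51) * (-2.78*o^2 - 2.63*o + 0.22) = -18.209*o^4 - 6.1899*o^3 + 16.0799*o^2 + 3.0979*o - 0.3322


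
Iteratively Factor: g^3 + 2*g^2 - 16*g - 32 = (g + 4)*(g^2 - 2*g - 8) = (g - 4)*(g + 4)*(g + 2)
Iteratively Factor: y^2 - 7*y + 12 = (y - 4)*(y - 3)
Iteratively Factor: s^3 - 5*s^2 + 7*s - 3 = (s - 3)*(s^2 - 2*s + 1) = (s - 3)*(s - 1)*(s - 1)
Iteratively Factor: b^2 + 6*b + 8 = (b + 2)*(b + 4)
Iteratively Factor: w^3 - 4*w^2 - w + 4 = (w + 1)*(w^2 - 5*w + 4) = (w - 4)*(w + 1)*(w - 1)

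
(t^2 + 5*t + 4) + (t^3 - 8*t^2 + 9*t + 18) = t^3 - 7*t^2 + 14*t + 22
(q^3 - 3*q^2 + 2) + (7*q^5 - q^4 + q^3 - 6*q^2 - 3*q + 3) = 7*q^5 - q^4 + 2*q^3 - 9*q^2 - 3*q + 5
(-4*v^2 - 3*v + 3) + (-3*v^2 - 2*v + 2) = -7*v^2 - 5*v + 5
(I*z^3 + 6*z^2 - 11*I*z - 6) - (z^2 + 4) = I*z^3 + 5*z^2 - 11*I*z - 10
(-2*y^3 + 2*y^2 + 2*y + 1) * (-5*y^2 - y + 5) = 10*y^5 - 8*y^4 - 22*y^3 + 3*y^2 + 9*y + 5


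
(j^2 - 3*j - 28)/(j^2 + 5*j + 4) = (j - 7)/(j + 1)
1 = 1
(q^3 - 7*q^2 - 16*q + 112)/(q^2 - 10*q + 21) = (q^2 - 16)/(q - 3)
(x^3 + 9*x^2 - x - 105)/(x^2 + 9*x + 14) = (x^2 + 2*x - 15)/(x + 2)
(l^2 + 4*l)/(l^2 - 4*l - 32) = l/(l - 8)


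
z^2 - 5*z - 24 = (z - 8)*(z + 3)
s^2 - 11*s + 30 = (s - 6)*(s - 5)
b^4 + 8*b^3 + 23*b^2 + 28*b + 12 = (b + 1)*(b + 2)^2*(b + 3)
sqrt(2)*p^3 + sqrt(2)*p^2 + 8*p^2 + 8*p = p*(p + 4*sqrt(2))*(sqrt(2)*p + sqrt(2))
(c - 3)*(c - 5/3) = c^2 - 14*c/3 + 5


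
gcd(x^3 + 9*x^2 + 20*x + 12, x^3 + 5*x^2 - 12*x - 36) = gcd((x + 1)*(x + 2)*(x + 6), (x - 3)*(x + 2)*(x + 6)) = x^2 + 8*x + 12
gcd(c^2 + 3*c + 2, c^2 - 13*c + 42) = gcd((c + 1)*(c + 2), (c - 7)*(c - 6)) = 1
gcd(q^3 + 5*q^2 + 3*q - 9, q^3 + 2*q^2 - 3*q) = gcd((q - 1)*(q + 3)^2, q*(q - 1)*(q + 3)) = q^2 + 2*q - 3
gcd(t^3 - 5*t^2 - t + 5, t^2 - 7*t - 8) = t + 1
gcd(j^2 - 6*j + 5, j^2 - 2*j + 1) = j - 1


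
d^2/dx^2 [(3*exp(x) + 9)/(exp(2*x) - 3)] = 3*(exp(4*x) + 12*exp(3*x) + 18*exp(2*x) + 36*exp(x) + 9)*exp(x)/(exp(6*x) - 9*exp(4*x) + 27*exp(2*x) - 27)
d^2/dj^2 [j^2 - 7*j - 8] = 2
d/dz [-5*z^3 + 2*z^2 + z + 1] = -15*z^2 + 4*z + 1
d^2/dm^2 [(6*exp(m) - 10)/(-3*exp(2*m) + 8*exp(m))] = 2*(-27*exp(3*m) + 108*exp(2*m) - 360*exp(m) + 320)*exp(-m)/(27*exp(3*m) - 216*exp(2*m) + 576*exp(m) - 512)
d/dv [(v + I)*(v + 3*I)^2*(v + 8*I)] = 4*v^3 + 45*I*v^2 - 142*v - 129*I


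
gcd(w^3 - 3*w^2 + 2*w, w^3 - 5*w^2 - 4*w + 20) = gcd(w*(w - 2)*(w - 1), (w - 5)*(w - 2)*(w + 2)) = w - 2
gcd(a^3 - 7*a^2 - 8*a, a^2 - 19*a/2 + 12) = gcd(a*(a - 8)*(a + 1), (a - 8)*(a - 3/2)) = a - 8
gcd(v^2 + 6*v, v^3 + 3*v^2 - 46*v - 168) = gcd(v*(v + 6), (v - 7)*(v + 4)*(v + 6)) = v + 6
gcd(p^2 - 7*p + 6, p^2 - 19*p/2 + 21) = p - 6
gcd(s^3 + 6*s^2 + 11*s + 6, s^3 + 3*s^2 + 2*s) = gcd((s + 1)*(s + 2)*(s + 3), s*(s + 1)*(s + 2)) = s^2 + 3*s + 2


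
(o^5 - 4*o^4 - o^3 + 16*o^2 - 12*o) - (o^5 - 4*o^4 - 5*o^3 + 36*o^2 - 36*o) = 4*o^3 - 20*o^2 + 24*o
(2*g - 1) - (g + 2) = g - 3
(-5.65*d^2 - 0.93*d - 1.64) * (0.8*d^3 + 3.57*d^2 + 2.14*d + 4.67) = -4.52*d^5 - 20.9145*d^4 - 16.7231*d^3 - 34.2305*d^2 - 7.8527*d - 7.6588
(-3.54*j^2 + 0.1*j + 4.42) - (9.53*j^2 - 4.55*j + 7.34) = -13.07*j^2 + 4.65*j - 2.92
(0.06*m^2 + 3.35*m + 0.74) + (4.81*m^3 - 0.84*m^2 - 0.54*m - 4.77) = 4.81*m^3 - 0.78*m^2 + 2.81*m - 4.03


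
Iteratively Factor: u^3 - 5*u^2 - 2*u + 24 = (u - 4)*(u^2 - u - 6) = (u - 4)*(u - 3)*(u + 2)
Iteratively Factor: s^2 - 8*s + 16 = (s - 4)*(s - 4)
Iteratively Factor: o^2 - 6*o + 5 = (o - 5)*(o - 1)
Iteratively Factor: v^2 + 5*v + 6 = (v + 2)*(v + 3)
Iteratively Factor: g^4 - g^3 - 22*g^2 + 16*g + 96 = (g + 4)*(g^3 - 5*g^2 - 2*g + 24) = (g - 3)*(g + 4)*(g^2 - 2*g - 8) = (g - 4)*(g - 3)*(g + 4)*(g + 2)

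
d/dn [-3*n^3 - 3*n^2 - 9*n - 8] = -9*n^2 - 6*n - 9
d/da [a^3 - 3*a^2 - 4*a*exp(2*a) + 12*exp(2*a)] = 3*a^2 - 8*a*exp(2*a) - 6*a + 20*exp(2*a)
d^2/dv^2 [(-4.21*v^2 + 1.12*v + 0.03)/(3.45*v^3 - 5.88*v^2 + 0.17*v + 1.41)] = (-100.21905*v^6 + 79.9847999999997*v^5 - 117.22203*v^4 + 344.692614*v^3 - 268.475526*v^2 + 54.658638*v - 16.777548)/(41.063625*v^9 - 209.9601*v^8 + 363.915315*v^7 - 173.641617*v^6 - 153.687501*v^5 + 150.701706*v^4 + 12.125132*v^3 - 34.947837*v^2 + 1.013931*v + 2.803221)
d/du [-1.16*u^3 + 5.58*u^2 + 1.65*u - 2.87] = -3.48*u^2 + 11.16*u + 1.65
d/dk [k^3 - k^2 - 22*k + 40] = 3*k^2 - 2*k - 22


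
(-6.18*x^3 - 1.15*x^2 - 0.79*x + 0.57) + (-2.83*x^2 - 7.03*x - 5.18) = -6.18*x^3 - 3.98*x^2 - 7.82*x - 4.61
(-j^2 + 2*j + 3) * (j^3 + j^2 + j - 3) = -j^5 + j^4 + 4*j^3 + 8*j^2 - 3*j - 9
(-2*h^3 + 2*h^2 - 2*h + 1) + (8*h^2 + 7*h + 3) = -2*h^3 + 10*h^2 + 5*h + 4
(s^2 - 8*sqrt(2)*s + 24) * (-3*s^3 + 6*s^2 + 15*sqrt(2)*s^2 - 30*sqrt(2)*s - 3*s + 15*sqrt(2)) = -3*s^5 + 6*s^4 + 39*sqrt(2)*s^4 - 315*s^3 - 78*sqrt(2)*s^3 + 399*sqrt(2)*s^2 + 624*s^2 - 720*sqrt(2)*s - 312*s + 360*sqrt(2)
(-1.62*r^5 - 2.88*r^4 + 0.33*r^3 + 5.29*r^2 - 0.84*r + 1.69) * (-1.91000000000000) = 3.0942*r^5 + 5.5008*r^4 - 0.6303*r^3 - 10.1039*r^2 + 1.6044*r - 3.2279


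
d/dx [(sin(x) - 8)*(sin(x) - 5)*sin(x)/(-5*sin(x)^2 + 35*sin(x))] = (14*sin(x) + cos(x)^2 - 52)*cos(x)/(5*(sin(x) - 7)^2)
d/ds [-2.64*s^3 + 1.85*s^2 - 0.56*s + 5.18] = -7.92*s^2 + 3.7*s - 0.56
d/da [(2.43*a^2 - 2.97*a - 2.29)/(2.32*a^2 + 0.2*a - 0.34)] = (7.3764*a^2 + 8.9732*a + 1.4678)/(5.3824*a^4 + 0.928*a^3 - 1.5376*a^2 - 0.136*a + 0.1156)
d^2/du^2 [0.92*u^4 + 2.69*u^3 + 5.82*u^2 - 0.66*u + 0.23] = 11.04*u^2 + 16.14*u + 11.64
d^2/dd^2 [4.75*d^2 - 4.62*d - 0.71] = 9.50000000000000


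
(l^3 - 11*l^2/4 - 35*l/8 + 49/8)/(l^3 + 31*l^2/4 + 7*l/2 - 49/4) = (l - 7/2)/(l + 7)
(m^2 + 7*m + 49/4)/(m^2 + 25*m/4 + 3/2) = (4*m^2 + 28*m + 49)/(4*m^2 + 25*m + 6)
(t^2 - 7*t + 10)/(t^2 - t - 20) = (t - 2)/(t + 4)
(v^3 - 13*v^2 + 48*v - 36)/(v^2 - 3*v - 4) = (-v^3 + 13*v^2 - 48*v + 36)/(-v^2 + 3*v + 4)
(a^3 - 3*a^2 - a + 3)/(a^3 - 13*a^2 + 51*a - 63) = (a^2 - 1)/(a^2 - 10*a + 21)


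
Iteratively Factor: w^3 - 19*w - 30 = (w + 3)*(w^2 - 3*w - 10) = (w - 5)*(w + 3)*(w + 2)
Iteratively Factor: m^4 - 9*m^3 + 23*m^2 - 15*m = (m)*(m^3 - 9*m^2 + 23*m - 15) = m*(m - 3)*(m^2 - 6*m + 5) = m*(m - 5)*(m - 3)*(m - 1)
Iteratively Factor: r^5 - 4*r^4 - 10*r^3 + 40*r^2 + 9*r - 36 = (r - 1)*(r^4 - 3*r^3 - 13*r^2 + 27*r + 36) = (r - 1)*(r + 1)*(r^3 - 4*r^2 - 9*r + 36) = (r - 4)*(r - 1)*(r + 1)*(r^2 - 9) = (r - 4)*(r - 3)*(r - 1)*(r + 1)*(r + 3)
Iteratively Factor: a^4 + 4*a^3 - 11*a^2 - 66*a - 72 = (a + 3)*(a^3 + a^2 - 14*a - 24) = (a - 4)*(a + 3)*(a^2 + 5*a + 6) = (a - 4)*(a + 3)^2*(a + 2)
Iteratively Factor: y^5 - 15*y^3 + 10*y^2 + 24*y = (y - 2)*(y^4 + 2*y^3 - 11*y^2 - 12*y) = (y - 2)*(y + 1)*(y^3 + y^2 - 12*y) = (y - 3)*(y - 2)*(y + 1)*(y^2 + 4*y) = (y - 3)*(y - 2)*(y + 1)*(y + 4)*(y)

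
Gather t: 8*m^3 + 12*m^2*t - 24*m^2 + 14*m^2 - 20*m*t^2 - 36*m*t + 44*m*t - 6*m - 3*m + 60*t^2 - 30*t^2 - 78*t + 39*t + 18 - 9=8*m^3 - 10*m^2 - 9*m + t^2*(30 - 20*m) + t*(12*m^2 + 8*m - 39) + 9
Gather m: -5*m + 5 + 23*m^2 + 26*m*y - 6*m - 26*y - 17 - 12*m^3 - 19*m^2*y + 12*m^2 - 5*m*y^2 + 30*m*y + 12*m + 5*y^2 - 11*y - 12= -12*m^3 + m^2*(35 - 19*y) + m*(-5*y^2 + 56*y + 1) + 5*y^2 - 37*y - 24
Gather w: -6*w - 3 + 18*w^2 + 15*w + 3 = 18*w^2 + 9*w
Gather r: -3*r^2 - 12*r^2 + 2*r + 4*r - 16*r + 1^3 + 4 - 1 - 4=-15*r^2 - 10*r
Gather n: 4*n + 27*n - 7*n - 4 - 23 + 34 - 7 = 24*n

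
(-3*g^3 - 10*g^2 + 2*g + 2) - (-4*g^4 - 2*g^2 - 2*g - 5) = 4*g^4 - 3*g^3 - 8*g^2 + 4*g + 7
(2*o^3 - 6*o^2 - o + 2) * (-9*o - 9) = -18*o^4 + 36*o^3 + 63*o^2 - 9*o - 18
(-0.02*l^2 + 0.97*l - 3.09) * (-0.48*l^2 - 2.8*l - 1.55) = 0.0096*l^4 - 0.4096*l^3 - 1.2018*l^2 + 7.1485*l + 4.7895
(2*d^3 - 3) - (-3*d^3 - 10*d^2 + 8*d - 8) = 5*d^3 + 10*d^2 - 8*d + 5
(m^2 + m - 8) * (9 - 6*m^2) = -6*m^4 - 6*m^3 + 57*m^2 + 9*m - 72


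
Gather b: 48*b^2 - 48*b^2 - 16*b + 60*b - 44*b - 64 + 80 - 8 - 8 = 0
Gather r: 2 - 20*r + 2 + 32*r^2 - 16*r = 32*r^2 - 36*r + 4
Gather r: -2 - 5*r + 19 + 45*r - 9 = 40*r + 8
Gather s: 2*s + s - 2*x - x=3*s - 3*x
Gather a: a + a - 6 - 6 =2*a - 12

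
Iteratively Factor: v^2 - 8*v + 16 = (v - 4)*(v - 4)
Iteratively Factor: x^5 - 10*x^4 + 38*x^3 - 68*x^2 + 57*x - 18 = (x - 3)*(x^4 - 7*x^3 + 17*x^2 - 17*x + 6) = (x - 3)*(x - 2)*(x^3 - 5*x^2 + 7*x - 3) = (x - 3)*(x - 2)*(x - 1)*(x^2 - 4*x + 3) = (x - 3)^2*(x - 2)*(x - 1)*(x - 1)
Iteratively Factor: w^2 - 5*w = (w - 5)*(w)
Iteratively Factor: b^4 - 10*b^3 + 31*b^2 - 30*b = (b - 3)*(b^3 - 7*b^2 + 10*b) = (b - 5)*(b - 3)*(b^2 - 2*b) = (b - 5)*(b - 3)*(b - 2)*(b)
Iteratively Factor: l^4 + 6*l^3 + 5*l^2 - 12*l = (l + 4)*(l^3 + 2*l^2 - 3*l) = (l + 3)*(l + 4)*(l^2 - l) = l*(l + 3)*(l + 4)*(l - 1)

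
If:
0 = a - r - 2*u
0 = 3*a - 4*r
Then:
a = 8*u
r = 6*u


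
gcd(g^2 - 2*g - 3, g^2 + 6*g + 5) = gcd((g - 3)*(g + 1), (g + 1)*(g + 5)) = g + 1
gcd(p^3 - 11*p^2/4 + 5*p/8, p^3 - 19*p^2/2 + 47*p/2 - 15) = p - 5/2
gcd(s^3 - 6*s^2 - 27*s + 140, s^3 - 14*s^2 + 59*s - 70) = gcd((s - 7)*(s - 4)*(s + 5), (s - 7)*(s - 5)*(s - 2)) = s - 7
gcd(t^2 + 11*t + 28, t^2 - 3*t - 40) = 1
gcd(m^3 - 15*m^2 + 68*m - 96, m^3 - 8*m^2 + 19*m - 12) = m^2 - 7*m + 12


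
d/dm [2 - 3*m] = -3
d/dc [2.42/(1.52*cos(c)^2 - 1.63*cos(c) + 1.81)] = (7.3568*cos(c) - 3.9446)*sin(c)/(1.52*cos(c)^2 - 1.63*cos(c) + 1.81)^2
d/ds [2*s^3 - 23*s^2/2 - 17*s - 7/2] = 6*s^2 - 23*s - 17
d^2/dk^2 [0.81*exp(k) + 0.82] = 0.81*exp(k)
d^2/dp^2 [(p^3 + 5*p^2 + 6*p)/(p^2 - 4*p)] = 84/(p^3 - 12*p^2 + 48*p - 64)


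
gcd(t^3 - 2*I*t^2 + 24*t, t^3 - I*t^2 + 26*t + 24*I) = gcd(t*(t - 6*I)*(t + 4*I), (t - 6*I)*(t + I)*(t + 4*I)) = t^2 - 2*I*t + 24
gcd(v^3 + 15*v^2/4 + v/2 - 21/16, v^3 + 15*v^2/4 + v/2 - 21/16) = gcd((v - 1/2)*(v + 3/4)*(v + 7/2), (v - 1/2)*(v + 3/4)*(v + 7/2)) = v^3 + 15*v^2/4 + v/2 - 21/16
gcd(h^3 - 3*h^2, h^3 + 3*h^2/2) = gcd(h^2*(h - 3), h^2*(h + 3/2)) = h^2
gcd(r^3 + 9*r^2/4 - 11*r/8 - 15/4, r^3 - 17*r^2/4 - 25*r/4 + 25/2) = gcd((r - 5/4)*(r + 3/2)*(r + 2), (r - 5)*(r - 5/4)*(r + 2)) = r^2 + 3*r/4 - 5/2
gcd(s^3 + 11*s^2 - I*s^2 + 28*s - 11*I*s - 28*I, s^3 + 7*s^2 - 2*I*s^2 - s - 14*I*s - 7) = s^2 + s*(7 - I) - 7*I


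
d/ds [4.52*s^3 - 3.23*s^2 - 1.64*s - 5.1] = 13.56*s^2 - 6.46*s - 1.64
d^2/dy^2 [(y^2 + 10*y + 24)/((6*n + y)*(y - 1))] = 2*((6*n + y)^2*(y - 1)^2 - 2*(6*n + y)^2*(y - 1)*(y + 5) + (6*n + y)^2*(y^2 + 10*y + 24) - 2*(6*n + y)*(y - 1)^2*(y + 5) + (6*n + y)*(y - 1)*(y^2 + 10*y + 24) + (y - 1)^2*(y^2 + 10*y + 24))/((6*n + y)^3*(y - 1)^3)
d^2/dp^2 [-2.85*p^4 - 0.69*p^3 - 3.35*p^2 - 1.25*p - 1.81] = -34.2*p^2 - 4.14*p - 6.7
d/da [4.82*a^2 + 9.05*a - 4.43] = 9.64*a + 9.05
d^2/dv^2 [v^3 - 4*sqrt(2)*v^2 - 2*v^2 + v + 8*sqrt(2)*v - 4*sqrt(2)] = 6*v - 8*sqrt(2) - 4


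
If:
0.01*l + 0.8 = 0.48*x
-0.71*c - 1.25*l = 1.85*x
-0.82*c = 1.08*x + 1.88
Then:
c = -4.49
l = 0.08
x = 1.67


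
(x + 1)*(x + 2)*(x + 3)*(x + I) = x^4 + 6*x^3 + I*x^3 + 11*x^2 + 6*I*x^2 + 6*x + 11*I*x + 6*I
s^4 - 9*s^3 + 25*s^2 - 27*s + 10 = (s - 5)*(s - 2)*(s - 1)^2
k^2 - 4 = (k - 2)*(k + 2)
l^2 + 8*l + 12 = (l + 2)*(l + 6)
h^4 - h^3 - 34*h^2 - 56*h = h*(h - 7)*(h + 2)*(h + 4)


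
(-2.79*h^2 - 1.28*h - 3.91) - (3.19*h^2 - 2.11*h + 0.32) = -5.98*h^2 + 0.83*h - 4.23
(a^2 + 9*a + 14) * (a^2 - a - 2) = a^4 + 8*a^3 + 3*a^2 - 32*a - 28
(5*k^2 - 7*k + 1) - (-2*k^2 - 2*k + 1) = 7*k^2 - 5*k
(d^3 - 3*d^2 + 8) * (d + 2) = d^4 - d^3 - 6*d^2 + 8*d + 16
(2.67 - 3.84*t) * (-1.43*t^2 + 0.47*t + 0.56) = 5.4912*t^3 - 5.6229*t^2 - 0.8955*t + 1.4952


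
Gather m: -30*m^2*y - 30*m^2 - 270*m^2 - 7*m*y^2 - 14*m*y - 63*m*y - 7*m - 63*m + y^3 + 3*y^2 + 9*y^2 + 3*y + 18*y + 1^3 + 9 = m^2*(-30*y - 300) + m*(-7*y^2 - 77*y - 70) + y^3 + 12*y^2 + 21*y + 10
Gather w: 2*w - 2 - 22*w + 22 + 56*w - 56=36*w - 36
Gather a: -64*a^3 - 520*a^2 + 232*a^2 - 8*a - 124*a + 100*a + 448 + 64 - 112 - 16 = -64*a^3 - 288*a^2 - 32*a + 384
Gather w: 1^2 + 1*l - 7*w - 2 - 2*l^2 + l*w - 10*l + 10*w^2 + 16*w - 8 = -2*l^2 - 9*l + 10*w^2 + w*(l + 9) - 9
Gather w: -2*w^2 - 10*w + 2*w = -2*w^2 - 8*w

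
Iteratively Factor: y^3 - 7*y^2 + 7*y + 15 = (y - 3)*(y^2 - 4*y - 5) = (y - 5)*(y - 3)*(y + 1)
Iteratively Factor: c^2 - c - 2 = (c - 2)*(c + 1)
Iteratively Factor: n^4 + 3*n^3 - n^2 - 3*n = (n)*(n^3 + 3*n^2 - n - 3) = n*(n + 1)*(n^2 + 2*n - 3) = n*(n - 1)*(n + 1)*(n + 3)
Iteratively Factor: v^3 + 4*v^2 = (v)*(v^2 + 4*v) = v^2*(v + 4)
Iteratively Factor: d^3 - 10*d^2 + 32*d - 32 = (d - 2)*(d^2 - 8*d + 16) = (d - 4)*(d - 2)*(d - 4)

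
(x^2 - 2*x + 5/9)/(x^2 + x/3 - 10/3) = (x - 1/3)/(x + 2)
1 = 1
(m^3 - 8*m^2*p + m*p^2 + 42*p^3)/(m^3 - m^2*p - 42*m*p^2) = (m^2 - m*p - 6*p^2)/(m*(m + 6*p))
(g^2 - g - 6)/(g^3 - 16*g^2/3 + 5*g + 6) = 3*(g + 2)/(3*g^2 - 7*g - 6)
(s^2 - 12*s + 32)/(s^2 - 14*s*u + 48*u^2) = (s^2 - 12*s + 32)/(s^2 - 14*s*u + 48*u^2)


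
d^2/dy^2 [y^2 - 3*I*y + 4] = 2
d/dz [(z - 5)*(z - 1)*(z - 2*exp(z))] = -2*z^2*exp(z) + 3*z^2 + 8*z*exp(z) - 12*z + 2*exp(z) + 5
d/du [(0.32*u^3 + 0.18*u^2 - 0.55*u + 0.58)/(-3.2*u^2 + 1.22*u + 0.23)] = (-1.024*u^4 + 0.7808*u^3 - 1.3196*u^2 + 3.7948*u - 0.8341)/(10.24*u^4 - 7.808*u^3 + 0.0163999999999997*u^2 + 0.5612*u + 0.0529)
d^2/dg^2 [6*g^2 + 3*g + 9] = 12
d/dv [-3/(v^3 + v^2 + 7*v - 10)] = 3*(3*v^2 + 2*v + 7)/(v^3 + v^2 + 7*v - 10)^2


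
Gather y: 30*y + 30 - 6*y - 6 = 24*y + 24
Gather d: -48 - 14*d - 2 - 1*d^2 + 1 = -d^2 - 14*d - 49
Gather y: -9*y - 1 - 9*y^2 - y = -9*y^2 - 10*y - 1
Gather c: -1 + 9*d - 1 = 9*d - 2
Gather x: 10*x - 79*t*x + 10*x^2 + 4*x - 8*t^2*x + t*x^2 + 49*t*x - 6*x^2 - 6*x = x^2*(t + 4) + x*(-8*t^2 - 30*t + 8)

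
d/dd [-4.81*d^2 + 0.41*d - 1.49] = 0.41 - 9.62*d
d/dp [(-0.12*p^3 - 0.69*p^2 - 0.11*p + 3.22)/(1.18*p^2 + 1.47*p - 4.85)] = (-0.1416*p^4 - 0.3528*p^3 + 0.8615*p^2 - 0.906200000000001*p - 4.1999)/(1.3924*p^4 + 3.4692*p^3 - 9.2851*p^2 - 14.259*p + 23.5225)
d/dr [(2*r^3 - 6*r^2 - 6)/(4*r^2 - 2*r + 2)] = (3*r*(r - 2)*(2*r^2 - r + 1) + (4*r - 1)*(-r^3 + 3*r^2 + 3))/(2*r^2 - r + 1)^2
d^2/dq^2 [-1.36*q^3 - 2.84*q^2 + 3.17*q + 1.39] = -8.16*q - 5.68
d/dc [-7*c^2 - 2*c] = -14*c - 2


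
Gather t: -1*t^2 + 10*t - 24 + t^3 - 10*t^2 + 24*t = t^3 - 11*t^2 + 34*t - 24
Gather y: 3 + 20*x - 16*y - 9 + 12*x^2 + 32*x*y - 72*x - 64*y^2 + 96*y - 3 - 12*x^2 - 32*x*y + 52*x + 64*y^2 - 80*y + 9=0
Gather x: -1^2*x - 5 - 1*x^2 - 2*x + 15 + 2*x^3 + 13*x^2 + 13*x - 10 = 2*x^3 + 12*x^2 + 10*x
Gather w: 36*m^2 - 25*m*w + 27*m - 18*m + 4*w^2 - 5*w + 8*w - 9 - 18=36*m^2 + 9*m + 4*w^2 + w*(3 - 25*m) - 27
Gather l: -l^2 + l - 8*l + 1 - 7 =-l^2 - 7*l - 6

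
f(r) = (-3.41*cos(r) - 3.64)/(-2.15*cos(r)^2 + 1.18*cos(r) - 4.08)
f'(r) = (-4.3*sin(r)*cos(r) + 1.18*sin(r))*(-3.41*cos(r) - 3.64)/(-2.15*cos(r)^2 + 1.18*cos(r) - 4.08)^2 + 3.41*sin(r)/(-2.15*cos(r)^2 + 1.18*cos(r) - 4.08)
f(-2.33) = 0.22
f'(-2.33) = 0.53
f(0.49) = 1.41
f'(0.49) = 0.03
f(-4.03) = 0.26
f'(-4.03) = -0.61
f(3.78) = 0.14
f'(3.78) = 0.38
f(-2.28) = 0.25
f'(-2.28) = 0.58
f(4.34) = 0.50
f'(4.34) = 0.93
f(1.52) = 0.95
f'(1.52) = -1.07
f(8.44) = 0.33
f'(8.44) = -0.71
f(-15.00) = 0.17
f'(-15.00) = 0.44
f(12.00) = 1.41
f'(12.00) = -0.00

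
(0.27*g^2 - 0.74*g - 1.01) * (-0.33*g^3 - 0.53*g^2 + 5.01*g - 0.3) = -0.0891*g^5 + 0.1011*g^4 + 2.0782*g^3 - 3.2531*g^2 - 4.8381*g + 0.303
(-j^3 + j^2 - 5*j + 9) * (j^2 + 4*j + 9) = -j^5 - 3*j^4 - 10*j^3 - 2*j^2 - 9*j + 81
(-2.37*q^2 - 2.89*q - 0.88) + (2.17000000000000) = -2.37*q^2 - 2.89*q + 1.29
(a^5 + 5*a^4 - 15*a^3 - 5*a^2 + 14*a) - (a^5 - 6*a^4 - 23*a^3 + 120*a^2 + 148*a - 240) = 11*a^4 + 8*a^3 - 125*a^2 - 134*a + 240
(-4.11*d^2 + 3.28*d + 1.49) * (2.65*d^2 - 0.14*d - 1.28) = -10.8915*d^4 + 9.2674*d^3 + 8.7501*d^2 - 4.407*d - 1.9072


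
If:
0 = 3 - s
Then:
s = 3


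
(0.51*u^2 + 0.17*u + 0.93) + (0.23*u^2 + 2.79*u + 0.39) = 0.74*u^2 + 2.96*u + 1.32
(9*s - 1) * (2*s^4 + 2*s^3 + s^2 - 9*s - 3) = 18*s^5 + 16*s^4 + 7*s^3 - 82*s^2 - 18*s + 3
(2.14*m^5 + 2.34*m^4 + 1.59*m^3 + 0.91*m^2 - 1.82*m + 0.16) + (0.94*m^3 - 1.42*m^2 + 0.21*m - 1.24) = 2.14*m^5 + 2.34*m^4 + 2.53*m^3 - 0.51*m^2 - 1.61*m - 1.08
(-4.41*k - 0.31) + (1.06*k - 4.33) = -3.35*k - 4.64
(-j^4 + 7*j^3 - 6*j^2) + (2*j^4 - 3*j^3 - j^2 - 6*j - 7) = j^4 + 4*j^3 - 7*j^2 - 6*j - 7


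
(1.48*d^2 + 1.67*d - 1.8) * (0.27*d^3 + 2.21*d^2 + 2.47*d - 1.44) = 0.3996*d^5 + 3.7217*d^4 + 6.8603*d^3 - 1.9843*d^2 - 6.8508*d + 2.592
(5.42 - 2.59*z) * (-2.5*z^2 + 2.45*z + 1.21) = 6.475*z^3 - 19.8955*z^2 + 10.1451*z + 6.5582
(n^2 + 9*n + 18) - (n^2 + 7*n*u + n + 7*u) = -7*n*u + 8*n - 7*u + 18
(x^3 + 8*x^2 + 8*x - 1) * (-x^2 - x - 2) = -x^5 - 9*x^4 - 18*x^3 - 23*x^2 - 15*x + 2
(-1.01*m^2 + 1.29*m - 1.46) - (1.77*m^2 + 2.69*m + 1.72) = -2.78*m^2 - 1.4*m - 3.18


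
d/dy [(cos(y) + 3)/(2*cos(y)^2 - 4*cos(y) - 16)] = (cos(y)^2 + 6*cos(y) + 2)*sin(y)/(2*(sin(y)^2 + 2*cos(y) + 7)^2)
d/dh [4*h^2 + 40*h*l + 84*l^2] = 8*h + 40*l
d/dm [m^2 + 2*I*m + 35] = 2*m + 2*I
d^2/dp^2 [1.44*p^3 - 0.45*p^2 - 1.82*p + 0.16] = 8.64*p - 0.9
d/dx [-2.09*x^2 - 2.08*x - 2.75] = -4.18*x - 2.08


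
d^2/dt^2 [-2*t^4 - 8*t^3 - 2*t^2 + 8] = -24*t^2 - 48*t - 4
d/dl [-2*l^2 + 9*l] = 9 - 4*l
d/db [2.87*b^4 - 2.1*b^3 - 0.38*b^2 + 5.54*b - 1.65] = 11.48*b^3 - 6.3*b^2 - 0.76*b + 5.54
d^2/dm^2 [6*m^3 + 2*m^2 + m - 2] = 36*m + 4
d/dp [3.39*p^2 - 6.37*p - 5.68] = 6.78*p - 6.37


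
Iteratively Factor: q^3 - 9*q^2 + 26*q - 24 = (q - 4)*(q^2 - 5*q + 6) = (q - 4)*(q - 2)*(q - 3)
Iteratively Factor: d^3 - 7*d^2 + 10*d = (d - 5)*(d^2 - 2*d) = d*(d - 5)*(d - 2)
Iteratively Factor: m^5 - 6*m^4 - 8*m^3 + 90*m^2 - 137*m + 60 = (m - 1)*(m^4 - 5*m^3 - 13*m^2 + 77*m - 60) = (m - 5)*(m - 1)*(m^3 - 13*m + 12) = (m - 5)*(m - 1)^2*(m^2 + m - 12) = (m - 5)*(m - 3)*(m - 1)^2*(m + 4)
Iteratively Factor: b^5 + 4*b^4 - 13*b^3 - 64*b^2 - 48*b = (b)*(b^4 + 4*b^3 - 13*b^2 - 64*b - 48) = b*(b + 3)*(b^3 + b^2 - 16*b - 16) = b*(b + 1)*(b + 3)*(b^2 - 16) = b*(b - 4)*(b + 1)*(b + 3)*(b + 4)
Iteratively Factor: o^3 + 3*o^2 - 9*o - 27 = (o + 3)*(o^2 - 9) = (o - 3)*(o + 3)*(o + 3)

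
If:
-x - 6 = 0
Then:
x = -6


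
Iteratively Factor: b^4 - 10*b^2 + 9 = (b + 1)*(b^3 - b^2 - 9*b + 9) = (b - 3)*(b + 1)*(b^2 + 2*b - 3) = (b - 3)*(b + 1)*(b + 3)*(b - 1)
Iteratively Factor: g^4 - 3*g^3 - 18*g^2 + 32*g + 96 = (g + 2)*(g^3 - 5*g^2 - 8*g + 48) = (g - 4)*(g + 2)*(g^2 - g - 12) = (g - 4)*(g + 2)*(g + 3)*(g - 4)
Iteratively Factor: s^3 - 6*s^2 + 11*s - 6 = (s - 2)*(s^2 - 4*s + 3) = (s - 3)*(s - 2)*(s - 1)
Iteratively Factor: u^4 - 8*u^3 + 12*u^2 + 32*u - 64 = (u + 2)*(u^3 - 10*u^2 + 32*u - 32) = (u - 4)*(u + 2)*(u^2 - 6*u + 8) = (u - 4)^2*(u + 2)*(u - 2)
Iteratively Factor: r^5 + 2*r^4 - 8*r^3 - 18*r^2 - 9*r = (r + 3)*(r^4 - r^3 - 5*r^2 - 3*r) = (r + 1)*(r + 3)*(r^3 - 2*r^2 - 3*r) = (r + 1)^2*(r + 3)*(r^2 - 3*r) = (r - 3)*(r + 1)^2*(r + 3)*(r)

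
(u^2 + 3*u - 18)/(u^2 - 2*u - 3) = (u + 6)/(u + 1)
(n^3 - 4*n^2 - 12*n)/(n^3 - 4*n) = (n - 6)/(n - 2)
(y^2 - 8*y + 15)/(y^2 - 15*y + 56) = (y^2 - 8*y + 15)/(y^2 - 15*y + 56)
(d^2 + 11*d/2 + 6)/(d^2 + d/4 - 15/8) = 4*(d + 4)/(4*d - 5)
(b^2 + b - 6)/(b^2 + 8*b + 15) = (b - 2)/(b + 5)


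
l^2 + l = l*(l + 1)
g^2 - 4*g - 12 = (g - 6)*(g + 2)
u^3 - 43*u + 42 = (u - 6)*(u - 1)*(u + 7)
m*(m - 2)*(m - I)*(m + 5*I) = m^4 - 2*m^3 + 4*I*m^3 + 5*m^2 - 8*I*m^2 - 10*m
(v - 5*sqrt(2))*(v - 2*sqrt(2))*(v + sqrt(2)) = v^3 - 6*sqrt(2)*v^2 + 6*v + 20*sqrt(2)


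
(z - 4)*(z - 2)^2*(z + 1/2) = z^4 - 15*z^3/2 + 16*z^2 - 6*z - 8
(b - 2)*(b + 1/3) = b^2 - 5*b/3 - 2/3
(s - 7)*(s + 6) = s^2 - s - 42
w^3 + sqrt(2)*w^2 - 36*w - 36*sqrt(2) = (w - 6)*(w + 6)*(w + sqrt(2))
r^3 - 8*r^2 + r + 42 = (r - 7)*(r - 3)*(r + 2)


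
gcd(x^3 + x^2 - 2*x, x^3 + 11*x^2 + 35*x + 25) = 1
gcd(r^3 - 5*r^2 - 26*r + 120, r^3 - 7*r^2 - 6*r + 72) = r^2 - 10*r + 24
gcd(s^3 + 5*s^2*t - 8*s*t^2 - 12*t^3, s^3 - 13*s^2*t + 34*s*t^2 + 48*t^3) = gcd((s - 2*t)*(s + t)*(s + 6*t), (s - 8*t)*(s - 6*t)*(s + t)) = s + t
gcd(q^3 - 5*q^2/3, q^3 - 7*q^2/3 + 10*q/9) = q^2 - 5*q/3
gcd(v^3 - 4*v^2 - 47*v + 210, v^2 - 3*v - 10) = v - 5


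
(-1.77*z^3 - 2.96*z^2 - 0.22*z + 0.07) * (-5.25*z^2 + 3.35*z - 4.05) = 9.2925*z^5 + 9.6105*z^4 - 1.5925*z^3 + 10.8835*z^2 + 1.1255*z - 0.2835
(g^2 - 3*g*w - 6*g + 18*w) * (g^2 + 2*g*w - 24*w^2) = g^4 - g^3*w - 6*g^3 - 30*g^2*w^2 + 6*g^2*w + 72*g*w^3 + 180*g*w^2 - 432*w^3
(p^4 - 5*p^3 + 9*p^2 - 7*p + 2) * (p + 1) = p^5 - 4*p^4 + 4*p^3 + 2*p^2 - 5*p + 2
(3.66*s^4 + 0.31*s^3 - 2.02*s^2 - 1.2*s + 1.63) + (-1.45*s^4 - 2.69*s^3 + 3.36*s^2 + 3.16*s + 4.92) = 2.21*s^4 - 2.38*s^3 + 1.34*s^2 + 1.96*s + 6.55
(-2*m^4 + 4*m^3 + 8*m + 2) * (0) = 0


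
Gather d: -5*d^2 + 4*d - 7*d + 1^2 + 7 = -5*d^2 - 3*d + 8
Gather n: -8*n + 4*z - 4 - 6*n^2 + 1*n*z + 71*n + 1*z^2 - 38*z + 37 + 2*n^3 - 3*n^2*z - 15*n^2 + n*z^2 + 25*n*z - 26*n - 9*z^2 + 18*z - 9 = 2*n^3 + n^2*(-3*z - 21) + n*(z^2 + 26*z + 37) - 8*z^2 - 16*z + 24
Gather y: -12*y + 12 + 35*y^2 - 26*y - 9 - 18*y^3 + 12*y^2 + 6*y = -18*y^3 + 47*y^2 - 32*y + 3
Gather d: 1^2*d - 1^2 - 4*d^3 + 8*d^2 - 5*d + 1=-4*d^3 + 8*d^2 - 4*d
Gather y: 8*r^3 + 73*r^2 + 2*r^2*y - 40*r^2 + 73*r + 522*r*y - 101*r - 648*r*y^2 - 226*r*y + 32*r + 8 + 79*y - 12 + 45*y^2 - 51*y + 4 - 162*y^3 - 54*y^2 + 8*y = 8*r^3 + 33*r^2 + 4*r - 162*y^3 + y^2*(-648*r - 9) + y*(2*r^2 + 296*r + 36)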